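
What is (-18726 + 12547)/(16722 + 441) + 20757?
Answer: 356246212/17163 ≈ 20757.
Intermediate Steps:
(-18726 + 12547)/(16722 + 441) + 20757 = -6179/17163 + 20757 = 356246212/17163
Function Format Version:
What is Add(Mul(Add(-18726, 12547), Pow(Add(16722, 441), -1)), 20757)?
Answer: Rational(356246212, 17163) ≈ 20757.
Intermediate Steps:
Add(Mul(Add(-18726, 12547), Pow(Add(16722, 441), -1)), 20757) = Add(Mul(-6179, Pow(17163, -1)), 20757) = Add(Mul(-6179, Rational(1, 17163)), 20757) = Add(Rational(-6179, 17163), 20757) = Rational(356246212, 17163)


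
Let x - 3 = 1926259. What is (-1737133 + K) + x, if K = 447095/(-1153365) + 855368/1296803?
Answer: 56575645942222258/299137438419 ≈ 1.8913e+5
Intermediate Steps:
x = 1926262 (x = 3 + 1926259 = 1926262)
K = 81351475207/299137438419 (K = 447095*(-1/1153365) + 855368*(1/1296803) = -89419/230673 + 855368/1296803 = 81351475207/299137438419 ≈ 0.27195)
(-1737133 + K) + x = (-1737133 + 81351475207/299137438419) + 1926262 = -519641434461637520/299137438419 + 1926262 = 56575645942222258/299137438419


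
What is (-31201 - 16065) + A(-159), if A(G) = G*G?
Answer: -21985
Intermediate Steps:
A(G) = G**2
(-31201 - 16065) + A(-159) = (-31201 - 16065) + (-159)**2 = -47266 + 25281 = -21985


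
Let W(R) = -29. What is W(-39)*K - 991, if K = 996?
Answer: -29875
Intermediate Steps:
W(-39)*K - 991 = -29*996 - 991 = -28884 - 991 = -29875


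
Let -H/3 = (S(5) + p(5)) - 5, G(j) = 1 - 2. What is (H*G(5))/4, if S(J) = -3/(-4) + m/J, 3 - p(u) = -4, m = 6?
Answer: 237/80 ≈ 2.9625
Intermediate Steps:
p(u) = 7 (p(u) = 3 - 1*(-4) = 3 + 4 = 7)
S(J) = ¾ + 6/J (S(J) = -3/(-4) + 6/J = -3*(-¼) + 6/J = ¾ + 6/J)
G(j) = -1
H = -237/20 (H = -3*(((¾ + 6/5) + 7) - 5) = -3*((39/20 + 7) - 5) = -3*(179/20 - 5) = -3*79/20 = -237/20 ≈ -11.850)
(H*G(5))/4 = -237/20*(-1)/4 = (237/20)*(¼) = 237/80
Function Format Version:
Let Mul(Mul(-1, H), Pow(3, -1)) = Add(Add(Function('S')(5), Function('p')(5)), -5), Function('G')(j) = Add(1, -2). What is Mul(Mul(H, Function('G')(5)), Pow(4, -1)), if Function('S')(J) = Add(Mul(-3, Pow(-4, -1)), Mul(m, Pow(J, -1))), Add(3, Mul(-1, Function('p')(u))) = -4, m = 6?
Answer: Rational(237, 80) ≈ 2.9625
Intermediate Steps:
Function('p')(u) = 7 (Function('p')(u) = Add(3, Mul(-1, -4)) = Add(3, 4) = 7)
Function('S')(J) = Add(Rational(3, 4), Mul(6, Pow(J, -1))) (Function('S')(J) = Add(Mul(-3, Pow(-4, -1)), Mul(6, Pow(J, -1))) = Add(Mul(-3, Rational(-1, 4)), Mul(6, Pow(J, -1))) = Add(Rational(3, 4), Mul(6, Pow(J, -1))))
Function('G')(j) = -1
H = Rational(-237, 20) (H = Mul(-3, Add(Add(Add(Rational(3, 4), Mul(6, Pow(5, -1))), 7), -5)) = Mul(-3, Add(Add(Add(Rational(3, 4), Mul(6, Rational(1, 5))), 7), -5)) = Mul(-3, Add(Add(Add(Rational(3, 4), Rational(6, 5)), 7), -5)) = Mul(-3, Add(Add(Rational(39, 20), 7), -5)) = Mul(-3, Add(Rational(179, 20), -5)) = Mul(-3, Rational(79, 20)) = Rational(-237, 20) ≈ -11.850)
Mul(Mul(H, Function('G')(5)), Pow(4, -1)) = Mul(Mul(Rational(-237, 20), -1), Pow(4, -1)) = Mul(Rational(237, 20), Rational(1, 4)) = Rational(237, 80)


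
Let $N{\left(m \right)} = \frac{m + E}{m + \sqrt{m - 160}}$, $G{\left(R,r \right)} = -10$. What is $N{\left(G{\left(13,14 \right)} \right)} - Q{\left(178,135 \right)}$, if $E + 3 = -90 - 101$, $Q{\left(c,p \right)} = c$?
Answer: $- \frac{1534}{9} + \frac{34 i \sqrt{170}}{45} \approx -170.44 + 9.8512 i$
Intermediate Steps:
$E = -194$ ($E = -3 - 191 = -194$)
$N{\left(m \right)} = \frac{-194 + m}{m + \sqrt{-160 + m}}$ ($N{\left(m \right)} = \frac{m - 194}{m + \sqrt{m - 160}} = \frac{-194 + m}{m + \sqrt{-160 + m}}$)
$N{\left(G{\left(13,14 \right)} \right)} - Q{\left(178,135 \right)} = \frac{-194 - 10}{-10 + \sqrt{-160 - 10}} - 178 = \frac{1}{-10 + \sqrt{-170}} \left(-204\right) - 178 = \frac{1}{-10 + i \sqrt{170}} \left(-204\right) - 178 = - \frac{204}{-10 + i \sqrt{170}} - 178 = -178 - \frac{204}{-10 + i \sqrt{170}}$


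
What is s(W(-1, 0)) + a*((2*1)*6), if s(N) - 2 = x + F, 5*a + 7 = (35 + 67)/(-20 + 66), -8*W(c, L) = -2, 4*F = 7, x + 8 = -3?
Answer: -1723/92 ≈ -18.728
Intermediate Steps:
x = -11 (x = -8 - 3 = -11)
F = 7/4 (F = (¼)*7 = 7/4 ≈ 1.7500)
W(c, L) = ¼ (W(c, L) = -⅛*(-2) = ¼)
a = -22/23 (a = -7/5 + ((35 + 67)/(-20 + 66))/5 = -7/5 + (102/46)/5 = -7/5 + (102*(1/46))/5 = -7/5 + (⅕)*(51/23) = -7/5 + 51/115 = -22/23 ≈ -0.95652)
s(N) = -29/4 (s(N) = 2 + (-11 + 7/4) = 2 - 37/4 = -29/4)
s(W(-1, 0)) + a*((2*1)*6) = -29/4 - 22*2*1*6/23 = -29/4 - 44*6/23 = -29/4 - 22/23*12 = -29/4 - 264/23 = -1723/92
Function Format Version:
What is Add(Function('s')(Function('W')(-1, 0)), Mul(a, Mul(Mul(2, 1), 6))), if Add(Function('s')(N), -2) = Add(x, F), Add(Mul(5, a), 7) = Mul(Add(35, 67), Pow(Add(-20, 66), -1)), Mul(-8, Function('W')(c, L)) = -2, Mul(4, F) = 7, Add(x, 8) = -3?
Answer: Rational(-1723, 92) ≈ -18.728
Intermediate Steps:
x = -11 (x = Add(-8, -3) = -11)
F = Rational(7, 4) (F = Mul(Rational(1, 4), 7) = Rational(7, 4) ≈ 1.7500)
Function('W')(c, L) = Rational(1, 4) (Function('W')(c, L) = Mul(Rational(-1, 8), -2) = Rational(1, 4))
a = Rational(-22, 23) (a = Add(Rational(-7, 5), Mul(Rational(1, 5), Mul(Add(35, 67), Pow(Add(-20, 66), -1)))) = Add(Rational(-7, 5), Mul(Rational(1, 5), Mul(102, Pow(46, -1)))) = Add(Rational(-7, 5), Mul(Rational(1, 5), Mul(102, Rational(1, 46)))) = Add(Rational(-7, 5), Mul(Rational(1, 5), Rational(51, 23))) = Add(Rational(-7, 5), Rational(51, 115)) = Rational(-22, 23) ≈ -0.95652)
Function('s')(N) = Rational(-29, 4) (Function('s')(N) = Add(2, Add(-11, Rational(7, 4))) = Add(2, Rational(-37, 4)) = Rational(-29, 4))
Add(Function('s')(Function('W')(-1, 0)), Mul(a, Mul(Mul(2, 1), 6))) = Add(Rational(-29, 4), Mul(Rational(-22, 23), Mul(Mul(2, 1), 6))) = Add(Rational(-29, 4), Mul(Rational(-22, 23), Mul(2, 6))) = Add(Rational(-29, 4), Mul(Rational(-22, 23), 12)) = Add(Rational(-29, 4), Rational(-264, 23)) = Rational(-1723, 92)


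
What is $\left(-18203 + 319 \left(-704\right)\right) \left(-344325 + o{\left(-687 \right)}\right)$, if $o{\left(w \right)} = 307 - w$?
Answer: $83353556849$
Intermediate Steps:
$\left(-18203 + 319 \left(-704\right)\right) \left(-344325 + o{\left(-687 \right)}\right) = \left(-18203 + 319 \left(-704\right)\right) \left(-344325 + \left(307 - -687\right)\right) = \left(-18203 - 224576\right) \left(-344325 + \left(307 + 687\right)\right) = - 242779 \left(-344325 + 994\right) = \left(-242779\right) \left(-343331\right) = 83353556849$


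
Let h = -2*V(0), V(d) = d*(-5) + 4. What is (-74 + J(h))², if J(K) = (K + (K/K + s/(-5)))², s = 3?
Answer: 164836/625 ≈ 263.74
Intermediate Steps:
V(d) = 4 - 5*d (V(d) = -5*d + 4 = 4 - 5*d)
h = -8 (h = -2*(4 - 5*0) = -2*(4 + 0) = -2*4 = -8)
J(K) = (⅖ + K)² (J(K) = (K + (K/K + 3/(-5)))² = (K + (1 + 3*(-⅕)))² = (K + (1 - ⅗))² = (K + ⅖)² = (⅖ + K)²)
(-74 + J(h))² = (-74 + (2 + 5*(-8))²/25)² = (-74 + (2 - 40)²/25)² = (-74 + (1/25)*(-38)²)² = (-74 + (1/25)*1444)² = (-74 + 1444/25)² = (-406/25)² = 164836/625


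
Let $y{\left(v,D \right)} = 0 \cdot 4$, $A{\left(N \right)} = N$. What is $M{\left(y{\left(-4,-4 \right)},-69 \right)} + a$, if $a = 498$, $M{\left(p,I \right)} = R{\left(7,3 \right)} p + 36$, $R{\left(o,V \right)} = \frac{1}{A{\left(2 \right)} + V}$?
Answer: $534$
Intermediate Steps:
$R{\left(o,V \right)} = \frac{1}{2 + V}$
$y{\left(v,D \right)} = 0$
$M{\left(p,I \right)} = 36 + \frac{p}{5}$ ($M{\left(p,I \right)} = \frac{p}{2 + 3} + 36 = \frac{p}{5} + 36 = 36 + \frac{p}{5}$)
$M{\left(y{\left(-4,-4 \right)},-69 \right)} + a = \left(36 + \frac{1}{5} \cdot 0\right) + 498 = \left(36 + 0\right) + 498 = 36 + 498 = 534$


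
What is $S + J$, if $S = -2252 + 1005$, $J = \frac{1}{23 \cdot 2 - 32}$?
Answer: $- \frac{17457}{14} \approx -1246.9$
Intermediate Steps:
$J = \frac{1}{14}$ ($J = \frac{1}{46 - 32} = \frac{1}{14} \approx 0.071429$)
$S = -1247$
$S + J = -1247 + \frac{1}{14} = - \frac{17457}{14}$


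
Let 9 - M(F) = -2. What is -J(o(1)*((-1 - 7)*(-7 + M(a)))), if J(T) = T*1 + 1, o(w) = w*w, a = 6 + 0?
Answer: 31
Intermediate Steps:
a = 6
M(F) = 11 (M(F) = 9 - 1*(-2) = 9 + 2 = 11)
o(w) = w²
J(T) = 1 + T (J(T) = T + 1 = 1 + T)
-J(o(1)*((-1 - 7)*(-7 + M(a)))) = -(1 + 1²*((-1 - 7)*(-7 + 11))) = -(1 + 1*(-8*4)) = -(1 + 1*(-32)) = -(1 - 32) = -1*(-31) = 31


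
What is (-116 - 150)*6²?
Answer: -9576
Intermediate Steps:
(-116 - 150)*6² = -266*36 = -9576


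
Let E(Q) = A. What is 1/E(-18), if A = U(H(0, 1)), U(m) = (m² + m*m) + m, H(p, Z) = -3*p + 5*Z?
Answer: 1/55 ≈ 0.018182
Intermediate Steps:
U(m) = m + 2*m² (U(m) = (m² + m²) + m = 2*m² + m = m + 2*m²)
A = 55 (A = (-3*0 + 5*1)*(1 + 2*(-3*0 + 5*1)) = (0 + 5)*(1 + 2*(0 + 5)) = 5*(1 + 2*5) = 5*(1 + 10) = 5*11 = 55)
E(Q) = 55
1/E(-18) = 1/55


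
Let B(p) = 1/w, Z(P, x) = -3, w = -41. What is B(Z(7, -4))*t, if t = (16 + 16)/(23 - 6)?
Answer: -32/697 ≈ -0.045911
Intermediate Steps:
B(p) = -1/41 (B(p) = 1/(-41) = -1/41)
t = 32/17 ≈ 1.8824
B(Z(7, -4))*t = -1/41*32/17 = -32/697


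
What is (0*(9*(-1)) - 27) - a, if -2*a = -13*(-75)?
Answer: 921/2 ≈ 460.50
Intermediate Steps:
a = -975/2 (a = -(-13)*(-75)/2 = -1/2*975 = -975/2 ≈ -487.50)
(0*(9*(-1)) - 27) - a = (0*(9*(-1)) - 27) - 1*(-975/2) = (0*(-9) - 27) + 975/2 = (0 - 27) + 975/2 = -27 + 975/2 = 921/2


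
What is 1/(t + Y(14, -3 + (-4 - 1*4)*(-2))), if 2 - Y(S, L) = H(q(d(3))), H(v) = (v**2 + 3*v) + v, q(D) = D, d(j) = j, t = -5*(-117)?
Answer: 1/566 ≈ 0.0017668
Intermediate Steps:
t = 585
H(v) = v**2 + 4*v
Y(S, L) = -19 (Y(S, L) = 2 - 3*(4 + 3) = 2 - 3*7 = 2 - 1*21 = 2 - 21 = -19)
1/(t + Y(14, -3 + (-4 - 1*4)*(-2))) = 1/(585 - 19) = 1/566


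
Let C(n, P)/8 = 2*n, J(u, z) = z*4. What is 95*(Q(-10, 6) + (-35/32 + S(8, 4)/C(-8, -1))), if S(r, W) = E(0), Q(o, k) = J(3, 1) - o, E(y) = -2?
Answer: 78565/64 ≈ 1227.6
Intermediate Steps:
J(u, z) = 4*z
C(n, P) = 16*n (C(n, P) = 8*(2*n) = 16*n)
Q(o, k) = 4 - o (Q(o, k) = 4*1 - o = 4 - o)
S(r, W) = -2
95*(Q(-10, 6) + (-35/32 + S(8, 4)/C(-8, -1))) = 95*((4 - 1*(-10)) + (-35/32 - 2/(16*(-8)))) = 95*((4 + 10) + (-35*1/32 - 2/(-128))) = 95*(14 + (-35/32 - 2*(-1/128))) = 95*(14 + (-35/32 + 1/64)) = 95*(14 - 69/64) = 95*(827/64) = 78565/64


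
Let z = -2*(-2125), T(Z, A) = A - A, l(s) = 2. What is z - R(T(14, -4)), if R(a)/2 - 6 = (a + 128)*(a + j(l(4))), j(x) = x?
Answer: 3726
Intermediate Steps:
T(Z, A) = 0
R(a) = 12 + 2*(2 + a)*(128 + a) (R(a) = 12 + 2*((a + 128)*(a + 2)) = 12 + 2*((128 + a)*(2 + a)) = 12 + 2*((2 + a)*(128 + a)) = 12 + 2*(2 + a)*(128 + a))
z = 4250
z - R(T(14, -4)) = 4250 - (524 + 2*0² + 260*0) = 4250 - (524 + 2*0 + 0) = 4250 - (524 + 0 + 0) = 4250 - 1*524 = 4250 - 524 = 3726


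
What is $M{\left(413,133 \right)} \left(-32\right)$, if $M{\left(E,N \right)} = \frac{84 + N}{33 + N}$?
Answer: $- \frac{3472}{83} \approx -41.831$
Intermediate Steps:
$M{\left(E,N \right)} = \frac{84 + N}{33 + N}$
$M{\left(413,133 \right)} \left(-32\right) = \frac{84 + 133}{33 + 133} \left(-32\right) = \frac{1}{166} \cdot 217 \left(-32\right) = \frac{217}{166} \left(-32\right) = - \frac{3472}{83}$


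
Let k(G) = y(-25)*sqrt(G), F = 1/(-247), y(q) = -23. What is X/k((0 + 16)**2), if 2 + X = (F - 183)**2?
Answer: -44415191/488072 ≈ -91.001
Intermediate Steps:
F = -1/247 ≈ -0.0040486
k(G) = -23*sqrt(G)
X = 2043098786/61009 (X = -2 + (-1/247 - 183)**2 = -2 + (-45202/247)**2 = -2 + 2043220804/61009 = 2043098786/61009 ≈ 33489.)
X/k((0 + 16)**2) = 2043098786/(61009*((-23*sqrt((0 + 16)**2)))) = 2043098786/(61009*((-23*sqrt(16**2)))) = 2043098786/(61009*((-23*sqrt(256)))) = 2043098786/(61009*((-23*16))) = (2043098786/61009)/(-368) = (2043098786/61009)*(-1/368) = -44415191/488072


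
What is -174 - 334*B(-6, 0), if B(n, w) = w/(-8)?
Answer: -174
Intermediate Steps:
B(n, w) = -w/8 (B(n, w) = w*(-1/8) = -w/8)
-174 - 334*B(-6, 0) = -174 - (-167)*0/4 = -174 - 334*0 = -174 + 0 = -174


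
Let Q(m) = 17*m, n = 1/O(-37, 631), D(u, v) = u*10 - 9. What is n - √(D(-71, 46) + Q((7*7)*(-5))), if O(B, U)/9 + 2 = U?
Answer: 1/5661 - 2*I*√1221 ≈ 0.00017665 - 69.886*I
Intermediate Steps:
D(u, v) = -9 + 10*u (D(u, v) = 10*u - 9 = -9 + 10*u)
O(B, U) = -18 + 9*U
n = 1/5661 (n = 1/(-18 + 9*631) = 1/(-18 + 5679) = 1/5661 ≈ 0.00017665)
n - √(D(-71, 46) + Q((7*7)*(-5))) = 1/5661 - √((-9 + 10*(-71)) + 17*((7*7)*(-5))) = 1/5661 - √((-9 - 710) + 17*(49*(-5))) = 1/5661 - √(-719 + 17*(-245)) = 1/5661 - √(-719 - 4165) = 1/5661 - √(-4884) = 1/5661 - 2*I*√1221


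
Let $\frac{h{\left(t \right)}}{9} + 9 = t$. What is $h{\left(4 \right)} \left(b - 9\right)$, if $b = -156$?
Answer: $7425$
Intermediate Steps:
$h{\left(t \right)} = -81 + 9 t$
$h{\left(4 \right)} \left(b - 9\right) = \left(-81 + 9 \cdot 4\right) \left(-156 - 9\right) = \left(-81 + 36\right) \left(-165\right) = \left(-45\right) \left(-165\right) = 7425$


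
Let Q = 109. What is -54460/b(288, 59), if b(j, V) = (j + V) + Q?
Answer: -13615/114 ≈ -119.43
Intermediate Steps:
b(j, V) = 109 + V + j (b(j, V) = (j + V) + 109 = (V + j) + 109 = 109 + V + j)
-54460/b(288, 59) = -54460/(109 + 59 + 288) = -54460/456 = -54460*1/456 = -13615/114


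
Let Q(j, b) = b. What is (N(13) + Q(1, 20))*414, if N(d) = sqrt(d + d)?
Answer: 8280 + 414*sqrt(26) ≈ 10391.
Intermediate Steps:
N(d) = sqrt(2)*sqrt(d) (N(d) = sqrt(2*d) = sqrt(2)*sqrt(d))
(N(13) + Q(1, 20))*414 = (sqrt(2)*sqrt(13) + 20)*414 = (sqrt(26) + 20)*414 = (20 + sqrt(26))*414 = 8280 + 414*sqrt(26)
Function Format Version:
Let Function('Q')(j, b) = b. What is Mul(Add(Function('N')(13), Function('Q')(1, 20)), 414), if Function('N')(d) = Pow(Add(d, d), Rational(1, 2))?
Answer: Add(8280, Mul(414, Pow(26, Rational(1, 2)))) ≈ 10391.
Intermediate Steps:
Function('N')(d) = Mul(Pow(2, Rational(1, 2)), Pow(d, Rational(1, 2))) (Function('N')(d) = Pow(Mul(2, d), Rational(1, 2)) = Mul(Pow(2, Rational(1, 2)), Pow(d, Rational(1, 2))))
Mul(Add(Function('N')(13), Function('Q')(1, 20)), 414) = Mul(Add(Mul(Pow(2, Rational(1, 2)), Pow(13, Rational(1, 2))), 20), 414) = Mul(Add(Pow(26, Rational(1, 2)), 20), 414) = Mul(Add(20, Pow(26, Rational(1, 2))), 414) = Add(8280, Mul(414, Pow(26, Rational(1, 2))))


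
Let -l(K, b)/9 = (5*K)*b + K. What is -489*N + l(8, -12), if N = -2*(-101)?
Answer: -94530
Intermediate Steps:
N = 202
l(K, b) = -9*K - 45*K*b (l(K, b) = -9*((5*K)*b + K) = -9*(5*K*b + K) = -9*(K + 5*K*b) = -9*K - 45*K*b)
-489*N + l(8, -12) = -489*202 - 9*8*(1 + 5*(-12)) = -98778 - 9*8*(1 - 60) = -98778 - 9*8*(-59) = -98778 + 4248 = -94530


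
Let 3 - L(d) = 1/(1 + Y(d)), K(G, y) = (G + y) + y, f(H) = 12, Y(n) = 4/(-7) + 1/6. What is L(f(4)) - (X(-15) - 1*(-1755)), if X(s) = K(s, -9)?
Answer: -43017/25 ≈ -1720.7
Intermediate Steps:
Y(n) = -17/42 (Y(n) = 4*(-⅐) + 1*(⅙) = -4/7 + ⅙ = -17/42)
K(G, y) = G + 2*y
L(d) = 33/25 (L(d) = 3 - 1/(1 - 17/42) = 3 - 1/25/42 = 3 - 1*42/25 = 3 - 42/25 = 33/25)
X(s) = -18 + s (X(s) = s + 2*(-9) = s - 18 = -18 + s)
L(f(4)) - (X(-15) - 1*(-1755)) = 33/25 - ((-18 - 15) - 1*(-1755)) = 33/25 - (-33 + 1755) = 33/25 - 1*1722 = 33/25 - 1722 = -43017/25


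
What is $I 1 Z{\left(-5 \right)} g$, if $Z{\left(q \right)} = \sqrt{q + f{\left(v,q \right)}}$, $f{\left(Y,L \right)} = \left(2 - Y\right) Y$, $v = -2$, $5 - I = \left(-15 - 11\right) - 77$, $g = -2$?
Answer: $- 216 i \sqrt{13} \approx - 778.8 i$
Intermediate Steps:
$I = 108$ ($I = 5 - \left(\left(-15 - 11\right) - 77\right) = 5 - \left(-26 - 77\right) = 5 - -103 = 5 + 103 = 108$)
$f{\left(Y,L \right)} = Y \left(2 - Y\right)$
$Z{\left(q \right)} = \sqrt{-8 + q}$ ($Z{\left(q \right)} = \sqrt{q - 2 \left(2 - -2\right)} = \sqrt{q - 2 \left(2 + 2\right)} = \sqrt{q - 8} = \sqrt{-8 + q}$)
$I 1 Z{\left(-5 \right)} g = 108 \cdot 1 \sqrt{-8 - 5} \left(-2\right) = 108 \cdot 1 \sqrt{-13} \left(-2\right) = 108 \cdot 1 i \sqrt{13} \left(-2\right) = 108 i \sqrt{13} \left(-2\right) = 108 \left(- 2 i \sqrt{13}\right) = - 216 i \sqrt{13}$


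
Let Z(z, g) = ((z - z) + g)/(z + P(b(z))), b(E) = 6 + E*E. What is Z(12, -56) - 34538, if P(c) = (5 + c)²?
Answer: -830189962/24037 ≈ -34538.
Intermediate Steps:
b(E) = 6 + E²
Z(z, g) = g/(z + (11 + z²)²) (Z(z, g) = ((z - z) + g)/(z + (5 + (6 + z²))²) = (0 + g)/(z + (11 + z²)²) = g/(z + (11 + z²)²))
Z(12, -56) - 34538 = -56/(12 + (11 + 12²)²) - 34538 = -56/(12 + (11 + 144)²) - 34538 = -56/(12 + 155²) - 34538 = -56/(12 + 24025) - 34538 = -56/24037 - 34538 = -830189962/24037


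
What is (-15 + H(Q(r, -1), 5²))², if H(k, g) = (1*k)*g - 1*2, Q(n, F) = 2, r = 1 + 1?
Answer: 1089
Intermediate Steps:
r = 2
H(k, g) = -2 + g*k (H(k, g) = k*g - 2 = g*k - 2 = -2 + g*k)
(-15 + H(Q(r, -1), 5²))² = (-15 + (-2 + 5²*2))² = (-15 + (-2 + 25*2))² = (-15 + (-2 + 50))² = (-15 + 48)² = 33² = 1089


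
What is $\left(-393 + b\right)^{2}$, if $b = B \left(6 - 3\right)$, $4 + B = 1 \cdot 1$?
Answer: $161604$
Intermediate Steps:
$B = -3$ ($B = -4 + 1 \cdot 1 = -4 + 1 = -3$)
$b = -9$ ($b = - 3 \left(6 - 3\right) = \left(-3\right) 3 = -9$)
$\left(-393 + b\right)^{2} = \left(-393 - 9\right)^{2} = \left(-402\right)^{2} = 161604$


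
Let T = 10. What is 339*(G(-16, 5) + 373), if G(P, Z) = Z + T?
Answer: 131532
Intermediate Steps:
G(P, Z) = 10 + Z (G(P, Z) = Z + 10 = 10 + Z)
339*(G(-16, 5) + 373) = 339*((10 + 5) + 373) = 339*(15 + 373) = 339*388 = 131532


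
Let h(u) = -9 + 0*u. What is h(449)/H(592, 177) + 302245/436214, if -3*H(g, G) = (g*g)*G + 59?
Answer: 18748930137593/27059308420018 ≈ 0.69288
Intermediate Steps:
H(g, G) = -59/3 - G*g²/3 (H(g, G) = -((g*g)*G + 59)/3 = -(g²*G + 59)/3 = -(G*g² + 59)/3 = -(59 + G*g²)/3 = -59/3 - G*g²/3)
h(u) = -9 (h(u) = -9 + 0 = -9)
h(449)/H(592, 177) + 302245/436214 = -9/(-59/3 - ⅓*177*592²) + 302245/436214 = -9/(-59/3 - ⅓*177*350464) + 302245*(1/436214) = -9/(-59/3 - 20677376) + 302245/436214 = -9/(-62032187/3) + 302245/436214 = -9*(-3/62032187) + 302245/436214 = 27/62032187 + 302245/436214 = 18748930137593/27059308420018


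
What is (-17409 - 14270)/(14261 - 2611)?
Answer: -31679/11650 ≈ -2.7192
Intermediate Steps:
(-17409 - 14270)/(14261 - 2611) = -31679/11650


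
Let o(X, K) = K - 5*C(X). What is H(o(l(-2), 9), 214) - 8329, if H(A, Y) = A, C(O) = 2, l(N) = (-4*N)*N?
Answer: -8330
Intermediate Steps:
l(N) = -4*N²
o(X, K) = -10 + K (o(X, K) = K - 5*2 = K - 10 = -10 + K)
H(o(l(-2), 9), 214) - 8329 = (-10 + 9) - 8329 = -1 - 8329 = -8330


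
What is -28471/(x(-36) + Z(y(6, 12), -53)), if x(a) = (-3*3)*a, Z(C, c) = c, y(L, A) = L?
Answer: -28471/271 ≈ -105.06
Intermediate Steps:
x(a) = -9*a
-28471/(x(-36) + Z(y(6, 12), -53)) = -28471/(-9*(-36) - 53) = -28471/(324 - 53) = -28471/271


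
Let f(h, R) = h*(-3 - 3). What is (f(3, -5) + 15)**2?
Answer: 9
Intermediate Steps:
f(h, R) = -6*h (f(h, R) = h*(-6) = -6*h)
(f(3, -5) + 15)**2 = (-6*3 + 15)**2 = (-18 + 15)**2 = (-3)**2 = 9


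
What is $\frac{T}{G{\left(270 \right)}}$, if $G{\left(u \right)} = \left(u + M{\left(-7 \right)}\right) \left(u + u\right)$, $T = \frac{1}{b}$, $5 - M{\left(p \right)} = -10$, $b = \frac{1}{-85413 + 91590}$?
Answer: $\frac{2059}{51300} \approx 0.040136$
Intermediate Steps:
$b = \frac{1}{6177} \approx 0.00016189$
$M{\left(p \right)} = 15$ ($M{\left(p \right)} = 5 - -10 = 5 + 10 = 15$)
$T = 6177$ ($T = \frac{1}{\frac{1}{6177}} = 6177$)
$G{\left(u \right)} = 2 u \left(15 + u\right)$ ($G{\left(u \right)} = \left(u + 15\right) \left(u + u\right) = \left(15 + u\right) 2 u = 2 u \left(15 + u\right)$)
$\frac{T}{G{\left(270 \right)}} = \frac{6177}{2 \cdot 270 \left(15 + 270\right)} = \frac{6177}{2 \cdot 270 \cdot 285} = \frac{6177}{153900} = 6177 \cdot \frac{1}{153900} = \frac{2059}{51300}$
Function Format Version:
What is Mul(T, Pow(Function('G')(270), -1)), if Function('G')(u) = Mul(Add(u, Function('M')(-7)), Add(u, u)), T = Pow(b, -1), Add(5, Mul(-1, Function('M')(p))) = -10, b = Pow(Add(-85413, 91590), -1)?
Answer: Rational(2059, 51300) ≈ 0.040136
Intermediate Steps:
b = Rational(1, 6177) (b = Pow(6177, -1) = Rational(1, 6177) ≈ 0.00016189)
Function('M')(p) = 15 (Function('M')(p) = Add(5, Mul(-1, -10)) = Add(5, 10) = 15)
T = 6177 (T = Pow(Rational(1, 6177), -1) = 6177)
Function('G')(u) = Mul(2, u, Add(15, u)) (Function('G')(u) = Mul(Add(u, 15), Add(u, u)) = Mul(Add(15, u), Mul(2, u)) = Mul(2, u, Add(15, u)))
Mul(T, Pow(Function('G')(270), -1)) = Mul(6177, Pow(Mul(2, 270, Add(15, 270)), -1)) = Mul(6177, Pow(Mul(2, 270, 285), -1)) = Mul(6177, Pow(153900, -1)) = Mul(6177, Rational(1, 153900)) = Rational(2059, 51300)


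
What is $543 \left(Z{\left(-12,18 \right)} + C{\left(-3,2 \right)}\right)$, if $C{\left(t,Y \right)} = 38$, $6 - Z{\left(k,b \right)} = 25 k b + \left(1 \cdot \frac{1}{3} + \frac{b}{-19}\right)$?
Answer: $\frac{56172083}{19} \approx 2.9564 \cdot 10^{6}$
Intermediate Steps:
$Z{\left(k,b \right)} = \frac{17}{3} + \frac{b}{19} - 25 b k$ ($Z{\left(k,b \right)} = 6 - \left(25 k b + \left(1 \cdot \frac{1}{3} + \frac{b}{-19}\right)\right) = 6 - \left(25 b k + \left(1 \cdot \frac{1}{3} + b \left(- \frac{1}{19}\right)\right)\right) = 6 - \left(25 b k - \left(- \frac{1}{3} + \frac{b}{19}\right)\right) = 6 - \left(\frac{1}{3} - \frac{b}{19} + 25 b k\right) = \frac{17}{3} + \frac{b}{19} - 25 b k$)
$543 \left(Z{\left(-12,18 \right)} + C{\left(-3,2 \right)}\right) = 543 \left(\left(\frac{17}{3} + \frac{1}{19} \cdot 18 - 450 \left(-12\right)\right) + 38\right) = 543 \left(\left(\frac{17}{3} + \frac{18}{19} + 5400\right) + 38\right) = 543 \left(\frac{308177}{57} + 38\right) = 543 \cdot \frac{310343}{57} = \frac{56172083}{19}$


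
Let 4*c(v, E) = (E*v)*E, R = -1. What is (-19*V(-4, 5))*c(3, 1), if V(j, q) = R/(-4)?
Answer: -57/16 ≈ -3.5625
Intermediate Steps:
c(v, E) = v*E²/4 (c(v, E) = ((E*v)*E)/4 = (v*E²)/4 = v*E²/4)
V(j, q) = ¼ (V(j, q) = -1/(-4) = -1*(-¼) = ¼)
(-19*V(-4, 5))*c(3, 1) = (-19*¼)*((¼)*3*1²) = -19*3/16 = -19/4*¾ = -57/16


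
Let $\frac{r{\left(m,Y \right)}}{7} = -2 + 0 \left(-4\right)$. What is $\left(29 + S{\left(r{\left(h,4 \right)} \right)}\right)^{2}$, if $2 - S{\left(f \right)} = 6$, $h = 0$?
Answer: $625$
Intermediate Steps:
$r{\left(m,Y \right)} = -14$ ($r{\left(m,Y \right)} = 7 \left(-2 + 0 \left(-4\right)\right) = 7 \left(-2 + 0\right) = 7 \left(-2\right) = -14$)
$S{\left(f \right)} = -4$ ($S{\left(f \right)} = 2 - 6 = -4$)
$\left(29 + S{\left(r{\left(h,4 \right)} \right)}\right)^{2} = \left(29 - 4\right)^{2} = 25^{2} = 625$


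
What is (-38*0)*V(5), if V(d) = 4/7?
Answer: 0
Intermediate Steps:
V(d) = 4/7 (V(d) = 4*(⅐) = 4/7)
(-38*0)*V(5) = -38*0*(4/7) = 0*(4/7) = 0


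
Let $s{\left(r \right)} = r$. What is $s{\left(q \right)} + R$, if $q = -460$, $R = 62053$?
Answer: $61593$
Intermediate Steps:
$s{\left(q \right)} + R = -460 + 62053 = 61593$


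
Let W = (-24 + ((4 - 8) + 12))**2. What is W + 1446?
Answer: 1702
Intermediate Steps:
W = 256 (W = (-24 + (-4 + 12))**2 = (-24 + 8)**2 = (-16)**2 = 256)
W + 1446 = 256 + 1446 = 1702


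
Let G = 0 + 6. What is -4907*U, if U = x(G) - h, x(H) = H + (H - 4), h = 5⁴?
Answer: 3027619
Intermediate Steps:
h = 625
G = 6
x(H) = -4 + 2*H (x(H) = H + (-4 + H) = -4 + 2*H)
U = -617 (U = (-4 + 2*6) - 1*625 = (-4 + 12) - 625 = 8 - 625 = -617)
-4907*U = -4907*(-617) = 3027619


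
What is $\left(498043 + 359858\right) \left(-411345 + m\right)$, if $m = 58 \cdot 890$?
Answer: $-308608437225$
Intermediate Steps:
$m = 51620$
$\left(498043 + 359858\right) \left(-411345 + m\right) = \left(498043 + 359858\right) \left(-411345 + 51620\right) = 857901 \left(-359725\right) = -308608437225$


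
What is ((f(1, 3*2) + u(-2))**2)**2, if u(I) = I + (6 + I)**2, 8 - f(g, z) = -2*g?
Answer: 331776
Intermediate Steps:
f(g, z) = 8 + 2*g (f(g, z) = 8 - (-2)*g = 8 + 2*g)
((f(1, 3*2) + u(-2))**2)**2 = (((8 + 2*1) + (-2 + (6 - 2)**2))**2)**2 = (((8 + 2) + (-2 + 4**2))**2)**2 = ((10 + (-2 + 16))**2)**2 = ((10 + 14)**2)**2 = (24**2)**2 = 576**2 = 331776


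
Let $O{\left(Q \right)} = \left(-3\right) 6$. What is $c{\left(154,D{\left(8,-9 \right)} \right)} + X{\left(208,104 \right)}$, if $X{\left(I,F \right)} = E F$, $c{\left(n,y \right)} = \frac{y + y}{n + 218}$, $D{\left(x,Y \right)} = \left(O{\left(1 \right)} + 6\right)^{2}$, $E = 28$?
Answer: $\frac{90296}{31} \approx 2912.8$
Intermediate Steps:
$O{\left(Q \right)} = -18$
$D{\left(x,Y \right)} = 144$ ($D{\left(x,Y \right)} = \left(-18 + 6\right)^{2} = \left(-12\right)^{2} = 144$)
$c{\left(n,y \right)} = \frac{2 y}{218 + n}$
$X{\left(I,F \right)} = 28 F$
$c{\left(154,D{\left(8,-9 \right)} \right)} + X{\left(208,104 \right)} = 2 \cdot 144 \frac{1}{218 + 154} + 28 \cdot 104 = 2 \cdot 144 \cdot \frac{1}{372} + 2912 = \frac{24}{31} + 2912 = \frac{90296}{31}$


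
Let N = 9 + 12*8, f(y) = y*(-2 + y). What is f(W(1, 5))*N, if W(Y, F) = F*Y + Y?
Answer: 2520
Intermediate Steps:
W(Y, F) = Y + F*Y
N = 105 (N = 9 + 96 = 105)
f(W(1, 5))*N = ((1*(1 + 5))*(-2 + 1*(1 + 5)))*105 = ((1*6)*(-2 + 1*6))*105 = (6*(-2 + 6))*105 = (6*4)*105 = 24*105 = 2520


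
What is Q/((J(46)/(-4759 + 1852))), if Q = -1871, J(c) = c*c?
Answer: 5438997/2116 ≈ 2570.4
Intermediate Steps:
J(c) = c²
Q/((J(46)/(-4759 + 1852))) = -1871/(46²/(-4759 + 1852)) = -1871/(2116/(-2907)) = -1871/(2116*(-1/2907)) = -1871/(-2116/2907) = -1871*(-2907/2116) = 5438997/2116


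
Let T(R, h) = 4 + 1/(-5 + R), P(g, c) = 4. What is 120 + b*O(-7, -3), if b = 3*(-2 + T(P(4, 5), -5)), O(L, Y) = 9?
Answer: 147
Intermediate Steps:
b = 3 (b = 3*(-2 + (-19 + 4*4)/(-5 + 4)) = 3*(-2 + (-19 + 16)/(-1)) = 3*(-2 - 1*(-3)) = 3*(-2 + 3) = 3*1 = 3)
120 + b*O(-7, -3) = 120 + 3*9 = 120 + 27 = 147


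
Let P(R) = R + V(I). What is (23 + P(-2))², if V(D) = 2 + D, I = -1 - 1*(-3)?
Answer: 625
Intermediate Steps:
I = 2 (I = -1 + 3 = 2)
P(R) = 4 + R (P(R) = R + (2 + 2) = R + 4 = 4 + R)
(23 + P(-2))² = (23 + (4 - 2))² = (23 + 2)² = 25² = 625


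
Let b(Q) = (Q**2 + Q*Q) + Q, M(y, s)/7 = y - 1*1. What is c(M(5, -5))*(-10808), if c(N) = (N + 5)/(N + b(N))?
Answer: -6369/29 ≈ -219.62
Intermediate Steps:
M(y, s) = -7 + 7*y (M(y, s) = 7*(y - 1*1) = 7*(y - 1) = 7*(-1 + y) = -7 + 7*y)
b(Q) = Q + 2*Q**2 (b(Q) = (Q**2 + Q**2) + Q = 2*Q**2 + Q = Q + 2*Q**2)
c(N) = (5 + N)/(N + N*(1 + 2*N)) (c(N) = (N + 5)/(N + N*(1 + 2*N)) = (5 + N)/(N + N*(1 + 2*N)))
c(M(5, -5))*(-10808) = ((5 + (-7 + 7*5))/(2*(-7 + 7*5)*(1 + (-7 + 7*5))))*(-10808) = ((5 + (-7 + 35))/(2*(-7 + 35)*(1 + (-7 + 35))))*(-10808) = ((1/2)*(5 + 28)/(28*(1 + 28)))*(-10808) = ((1/2)*(1/28)*33/29)*(-10808) = ((1/2)*(1/28)*(1/29)*33)*(-10808) = (33/1624)*(-10808) = -6369/29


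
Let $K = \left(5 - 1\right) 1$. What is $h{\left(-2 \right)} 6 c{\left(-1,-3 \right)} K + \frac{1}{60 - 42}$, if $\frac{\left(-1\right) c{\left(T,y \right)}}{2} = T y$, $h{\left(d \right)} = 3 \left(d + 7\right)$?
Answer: $- \frac{38879}{18} \approx -2159.9$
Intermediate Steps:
$h{\left(d \right)} = 21 + 3 d$ ($h{\left(d \right)} = 3 \left(7 + d\right) = 21 + 3 d$)
$c{\left(T,y \right)} = - 2 T y$
$K = 4$ ($K = 4 \cdot 1 = 4$)
$h{\left(-2 \right)} 6 c{\left(-1,-3 \right)} K + \frac{1}{60 - 42} = \left(21 + 3 \left(-2\right)\right) 6 \left(\left(-2\right) \left(-1\right) \left(-3\right)\right) 4 + \frac{1}{60 - 42} = \left(21 - 6\right) 6 \left(-6\right) 4 + \frac{1}{18} = 15 \left(\left(-36\right) 4\right) + \frac{1}{18} = 15 \left(-144\right) + \frac{1}{18} = -2160 + \frac{1}{18} = - \frac{38879}{18}$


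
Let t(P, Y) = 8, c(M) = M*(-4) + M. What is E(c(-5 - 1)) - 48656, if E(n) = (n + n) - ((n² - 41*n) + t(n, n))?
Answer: -48214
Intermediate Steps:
c(M) = -3*M (c(M) = -4*M + M = -3*M)
E(n) = -8 - n² + 43*n (E(n) = (n + n) - ((n² - 41*n) + 8) = 2*n - (8 + n² - 41*n) = 2*n + (-8 - n² + 41*n) = -8 - n² + 43*n)
E(c(-5 - 1)) - 48656 = (-8 - (-3*(-5 - 1))² + 43*(-3*(-5 - 1))) - 48656 = (-8 - (-3*(-6))² + 43*(-3*(-6))) - 48656 = (-8 - 1*18² + 43*18) - 48656 = (-8 - 1*324 + 774) - 48656 = (-8 - 324 + 774) - 48656 = 442 - 48656 = -48214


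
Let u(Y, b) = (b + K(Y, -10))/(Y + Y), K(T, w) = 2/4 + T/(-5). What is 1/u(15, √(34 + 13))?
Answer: 300/163 + 120*√47/163 ≈ 6.8876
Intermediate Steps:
K(T, w) = ½ - T/5 (K(T, w) = 2*(¼) + T*(-⅕) = ½ - T/5)
u(Y, b) = (½ + b - Y/5)/(2*Y) (u(Y, b) = (b + (½ - Y/5))/(Y + Y) = (½ + b - Y/5)/((2*Y)) = (½ + b - Y/5)*(1/(2*Y)) = (½ + b - Y/5)/(2*Y))
1/u(15, √(34 + 13)) = 1/((1/20)*(5 - 2*15 + 10*√(34 + 13))/15) = 1/((1/20)*(1/15)*(5 - 30 + 10*√47)) = 1/((1/20)*(1/15)*(-25 + 10*√47)) = 1/(-1/12 + √47/30)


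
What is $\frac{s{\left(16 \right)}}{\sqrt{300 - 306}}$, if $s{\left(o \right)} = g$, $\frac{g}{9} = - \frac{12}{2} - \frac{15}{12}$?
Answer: $\frac{87 i \sqrt{6}}{8} \approx 26.638 i$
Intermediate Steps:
$g = - \frac{261}{4}$ ($g = 9 \left(- \frac{12}{2} - \frac{15}{12}\right) = 9 \left(\left(-12\right) \frac{1}{2} - \frac{5}{4}\right) = 9 \left(-6 - \frac{5}{4}\right) = 9 \left(- \frac{29}{4}\right) = - \frac{261}{4} \approx -65.25$)
$s{\left(o \right)} = - \frac{261}{4}$
$\frac{s{\left(16 \right)}}{\sqrt{300 - 306}} = - \frac{261}{4 \sqrt{300 - 306}} = - \frac{261}{4 \sqrt{-6}} = - \frac{261}{4 i \sqrt{6}} = - \frac{261 \left(- \frac{i \sqrt{6}}{6}\right)}{4} = \frac{87 i \sqrt{6}}{8}$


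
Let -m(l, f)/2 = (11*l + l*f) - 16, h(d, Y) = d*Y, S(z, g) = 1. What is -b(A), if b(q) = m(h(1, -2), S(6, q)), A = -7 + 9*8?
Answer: -80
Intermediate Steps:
h(d, Y) = Y*d
A = 65 (A = -7 + 72 = 65)
m(l, f) = 32 - 22*l - 2*f*l (m(l, f) = -2*((11*l + l*f) - 16) = -2*((11*l + f*l) - 16) = -2*(-16 + 11*l + f*l) = 32 - 22*l - 2*f*l)
b(q) = 80 (b(q) = 32 - (-44) - 2*1*(-2*1) = 32 - 22*(-2) - 2*1*(-2) = 32 + 44 + 4 = 80)
-b(A) = -1*80 = -80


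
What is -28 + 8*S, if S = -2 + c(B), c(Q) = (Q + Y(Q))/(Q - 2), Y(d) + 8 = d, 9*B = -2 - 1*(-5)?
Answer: -44/5 ≈ -8.8000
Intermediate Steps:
B = ⅓ (B = (-2 - 1*(-5))/9 = (-2 + 5)/9 = (⅑)*3 = ⅓ ≈ 0.33333)
Y(d) = -8 + d
c(Q) = (-8 + 2*Q)/(-2 + Q) (c(Q) = (Q + (-8 + Q))/(Q - 2) = (-8 + 2*Q)/(-2 + Q))
S = 12/5 (S = -2 + 2*(-4 + ⅓)/(-2 + ⅓) = -2 + 2*(-11/3)/(-5/3) = -2 + 2*(-⅗)*(-11/3) = -2 + 22/5 = 12/5 ≈ 2.4000)
-28 + 8*S = -28 + 8*(12/5) = -28 + 96/5 = -44/5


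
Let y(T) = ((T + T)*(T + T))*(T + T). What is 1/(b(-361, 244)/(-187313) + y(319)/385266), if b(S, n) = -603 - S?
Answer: 736380921/496369070846 ≈ 0.0014835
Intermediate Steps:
y(T) = 8*T³ (y(T) = ((2*T)*(2*T))*(2*T) = (4*T²)*(2*T) = 8*T³)
1/(b(-361, 244)/(-187313) + y(319)/385266) = 1/((-603 - 1*(-361))/(-187313) + (8*319³)/385266) = 1/((-603 + 361)*(-1/187313) + (8*32461759)*(1/385266)) = 1/(-242*(-1/187313) + 259694072*(1/385266)) = 1/(242/187313 + 129847036/192633) = 1/(496369070846/736380921) = 736380921/496369070846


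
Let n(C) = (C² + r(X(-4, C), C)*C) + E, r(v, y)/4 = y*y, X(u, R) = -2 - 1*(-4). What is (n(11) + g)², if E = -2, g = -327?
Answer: 26173456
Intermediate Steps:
X(u, R) = 2 (X(u, R) = -2 + 4 = 2)
r(v, y) = 4*y² (r(v, y) = 4*(y*y) = 4*y²)
n(C) = -2 + C² + 4*C³ (n(C) = (C² + (4*C²)*C) - 2 = (C² + 4*C³) - 2 = -2 + C² + 4*C³)
(n(11) + g)² = ((-2 + 11² + 4*11³) - 327)² = ((-2 + 121 + 4*1331) - 327)² = ((-2 + 121 + 5324) - 327)² = (5443 - 327)² = 5116² = 26173456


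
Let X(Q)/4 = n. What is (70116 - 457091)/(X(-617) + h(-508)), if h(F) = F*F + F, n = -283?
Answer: -386975/256424 ≈ -1.5091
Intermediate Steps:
h(F) = F + F**2 (h(F) = F**2 + F = F + F**2)
X(Q) = -1132 (X(Q) = 4*(-283) = -1132)
(70116 - 457091)/(X(-617) + h(-508)) = (70116 - 457091)/(-1132 - 508*(1 - 508)) = -386975/(-1132 - 508*(-507)) = -386975/(-1132 + 257556) = -386975/256424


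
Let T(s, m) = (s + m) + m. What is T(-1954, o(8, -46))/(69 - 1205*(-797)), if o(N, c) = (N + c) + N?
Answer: -1007/480227 ≈ -0.0020969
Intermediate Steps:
o(N, c) = c + 2*N
T(s, m) = s + 2*m (T(s, m) = (m + s) + m = s + 2*m)
T(-1954, o(8, -46))/(69 - 1205*(-797)) = (-1954 + 2*(-46 + 2*8))/(69 - 1205*(-797)) = (-1954 + 2*(-46 + 16))/(69 + 960385) = (-1954 + 2*(-30))/960454 = (-1954 - 60)*(1/960454) = -2014*1/960454 = -1007/480227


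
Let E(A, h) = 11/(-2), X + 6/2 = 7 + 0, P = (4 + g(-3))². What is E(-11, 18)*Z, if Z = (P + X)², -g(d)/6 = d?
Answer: -1309792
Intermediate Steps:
g(d) = -6*d
P = 484 (P = (4 - 6*(-3))² = (4 + 18)² = 22² = 484)
X = 4 (X = -3 + (7 + 0) = -3 + 7 = 4)
Z = 238144 (Z = (484 + 4)² = 488² = 238144)
E(A, h) = -11/2 (E(A, h) = 11*(-½) = -11/2)
E(-11, 18)*Z = -11/2*238144 = -1309792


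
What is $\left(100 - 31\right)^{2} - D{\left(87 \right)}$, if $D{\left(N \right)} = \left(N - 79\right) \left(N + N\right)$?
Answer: $3369$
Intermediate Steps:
$D{\left(N \right)} = 2 N \left(-79 + N\right)$ ($D{\left(N \right)} = \left(-79 + N\right) 2 N = 2 N \left(-79 + N\right)$)
$\left(100 - 31\right)^{2} - D{\left(87 \right)} = \left(100 - 31\right)^{2} - 2 \cdot 87 \left(-79 + 87\right) = \left(100 - 31\right)^{2} - 2 \cdot 87 \cdot 8 = 69^{2} - 1392 = 4761 - 1392 = 3369$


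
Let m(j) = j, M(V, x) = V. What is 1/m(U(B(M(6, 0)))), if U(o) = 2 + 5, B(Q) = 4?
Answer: ⅐ ≈ 0.14286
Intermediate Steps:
U(o) = 7
1/m(U(B(M(6, 0)))) = 1/7 = ⅐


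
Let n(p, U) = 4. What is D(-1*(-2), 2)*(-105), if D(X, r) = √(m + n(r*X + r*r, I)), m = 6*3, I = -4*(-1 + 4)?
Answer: -105*√22 ≈ -492.49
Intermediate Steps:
I = -12 (I = -4*3 = -12)
m = 18
D(X, r) = √22 (D(X, r) = √(18 + 4) = √22)
D(-1*(-2), 2)*(-105) = √22*(-105) = -105*√22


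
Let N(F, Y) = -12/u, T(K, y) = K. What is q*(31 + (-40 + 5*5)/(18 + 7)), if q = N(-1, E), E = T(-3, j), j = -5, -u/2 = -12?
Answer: -76/5 ≈ -15.200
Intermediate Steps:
u = 24 (u = -2*(-12) = 24)
E = -3
N(F, Y) = -½ (N(F, Y) = -12/24 = -12*1/24 = -½)
q = -½ ≈ -0.50000
q*(31 + (-40 + 5*5)/(18 + 7)) = -(31 + (-40 + 5*5)/(18 + 7))/2 = -(31 + (-40 + 25)/25)/2 = -(31 - 15*1/25)/2 = -(31 - ⅗)/2 = -½*152/5 = -76/5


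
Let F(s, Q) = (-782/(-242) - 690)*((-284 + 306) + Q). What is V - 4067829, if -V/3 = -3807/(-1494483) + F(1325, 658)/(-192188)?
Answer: -512220554594221674/125919657809 ≈ -4.0678e+6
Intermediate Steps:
F(s, Q) = -166198/11 - 83099*Q/121 (F(s, Q) = (-782*(-1/242) - 690)*(22 + Q) = (391/121 - 690)*(22 + Q) = -83099*(22 + Q)/121 = -166198/11 - 83099*Q/121)
V = -918888695013/125919657809 (V = -3*(-3807/(-1494483) + (-166198/11 - 83099/121*658)/(-192188)) = -3*(-3807*(-1/1494483) + (-166198/11 - 54679142/121)*(-1/192188)) = -3*(1269/498161 - 56507320/121*(-1/192188)) = -3*(1269/498161 + 614210/252769) = -3*306296231671/125919657809 = -918888695013/125919657809 ≈ -7.2974)
V - 4067829 = -918888695013/125919657809 - 4067829 = -512220554594221674/125919657809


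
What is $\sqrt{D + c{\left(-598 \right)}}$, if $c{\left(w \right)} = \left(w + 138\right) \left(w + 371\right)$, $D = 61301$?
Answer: $\sqrt{165721} \approx 407.09$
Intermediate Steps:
$c{\left(w \right)} = \left(138 + w\right) \left(371 + w\right)$
$\sqrt{D + c{\left(-598 \right)}} = \sqrt{61301 + \left(51198 + \left(-598\right)^{2} + 509 \left(-598\right)\right)} = \sqrt{61301 + \left(51198 + 357604 - 304382\right)} = \sqrt{61301 + 104420} = \sqrt{165721}$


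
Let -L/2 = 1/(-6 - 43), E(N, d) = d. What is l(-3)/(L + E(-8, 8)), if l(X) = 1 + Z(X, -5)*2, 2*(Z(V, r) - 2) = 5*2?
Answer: 735/394 ≈ 1.8655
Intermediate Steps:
L = 2/49 (L = -2/(-6 - 43) = -2/(-49) = -2*(-1/49) = 2/49 ≈ 0.040816)
Z(V, r) = 7 (Z(V, r) = 2 + (5*2)/2 = 2 + (½)*10 = 2 + 5 = 7)
l(X) = 15 (l(X) = 1 + 7*2 = 1 + 14 = 15)
l(-3)/(L + E(-8, 8)) = 15/(2/49 + 8) = 15/(394/49) = (49/394)*15 = 735/394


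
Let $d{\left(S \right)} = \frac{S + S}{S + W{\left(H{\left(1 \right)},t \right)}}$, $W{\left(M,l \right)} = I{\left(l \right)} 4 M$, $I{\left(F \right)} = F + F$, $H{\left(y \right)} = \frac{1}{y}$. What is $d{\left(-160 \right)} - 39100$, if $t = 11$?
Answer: $- \frac{351860}{9} \approx -39096.0$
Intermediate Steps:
$I{\left(F \right)} = 2 F$
$W{\left(M,l \right)} = 8 M l$ ($W{\left(M,l \right)} = 2 l 4 M = 8 l M = 8 M l$)
$d{\left(S \right)} = \frac{2 S}{88 + S}$ ($d{\left(S \right)} = \frac{S + S}{S + 8 \cdot 1^{-1} \cdot 11} = \frac{2 S}{S + 8 \cdot 1 \cdot 11} = \frac{2 S}{S + 88} = \frac{2 S}{88 + S}$)
$d{\left(-160 \right)} - 39100 = 2 \left(-160\right) \frac{1}{88 - 160} - 39100 = 2 \left(-160\right) \frac{1}{-72} - 39100 = 2 \left(-160\right) \left(- \frac{1}{72}\right) - 39100 = \frac{40}{9} - 39100 = - \frac{351860}{9}$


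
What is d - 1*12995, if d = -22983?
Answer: -35978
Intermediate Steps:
d - 1*12995 = -22983 - 1*12995 = -22983 - 12995 = -35978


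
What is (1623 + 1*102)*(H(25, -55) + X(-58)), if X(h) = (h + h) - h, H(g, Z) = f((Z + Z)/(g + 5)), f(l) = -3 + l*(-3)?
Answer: -86250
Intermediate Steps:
f(l) = -3 - 3*l
H(g, Z) = -3 - 6*Z/(5 + g) (H(g, Z) = -3 - 3*(Z + Z)/(g + 5) = -3 - 3*2*Z/(5 + g) = -3 - 6*Z/(5 + g))
X(h) = h (X(h) = 2*h - h = h)
(1623 + 1*102)*(H(25, -55) + X(-58)) = (1623 + 1*102)*(3*(-5 - 1*25 - 2*(-55))/(5 + 25) - 58) = (1623 + 102)*(3*(-5 - 25 + 110)/30 - 58) = 1725*(3*(1/30)*80 - 58) = 1725*(8 - 58) = 1725*(-50) = -86250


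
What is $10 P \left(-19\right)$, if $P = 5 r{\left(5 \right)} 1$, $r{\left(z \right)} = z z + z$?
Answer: $-28500$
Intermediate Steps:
$r{\left(z \right)} = z + z^{2}$ ($r{\left(z \right)} = z^{2} + z = z + z^{2}$)
$P = 150$ ($P = 5 \cdot 5 \left(1 + 5\right) 1 = 5 \cdot 5 \cdot 6 \cdot 1 = 5 \cdot 30 \cdot 1 = 150 \cdot 1 = 150$)
$10 P \left(-19\right) = 10 \cdot 150 \left(-19\right) = 1500 \left(-19\right) = -28500$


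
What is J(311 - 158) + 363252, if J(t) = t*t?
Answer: 386661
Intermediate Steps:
J(t) = t²
J(311 - 158) + 363252 = (311 - 158)² + 363252 = 153² + 363252 = 23409 + 363252 = 386661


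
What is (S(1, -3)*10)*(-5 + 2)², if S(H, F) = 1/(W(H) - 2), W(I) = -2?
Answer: -45/2 ≈ -22.500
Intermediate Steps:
S(H, F) = -¼ (S(H, F) = 1/(-2 - 2) = 1/(-4) = -¼)
(S(1, -3)*10)*(-5 + 2)² = (-¼*10)*(-5 + 2)² = -5/2*(-3)² = -5/2*9 = -45/2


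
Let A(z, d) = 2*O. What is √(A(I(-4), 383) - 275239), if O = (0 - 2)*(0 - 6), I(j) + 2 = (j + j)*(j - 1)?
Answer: I*√275215 ≈ 524.61*I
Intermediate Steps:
I(j) = -2 + 2*j*(-1 + j) (I(j) = -2 + (j + j)*(j - 1) = -2 + (2*j)*(-1 + j) = -2 + 2*j*(-1 + j))
O = 12 (O = -2*(-6) = 12)
A(z, d) = 24 (A(z, d) = 2*12 = 24)
√(A(I(-4), 383) - 275239) = √(24 - 275239) = √(-275215) = I*√275215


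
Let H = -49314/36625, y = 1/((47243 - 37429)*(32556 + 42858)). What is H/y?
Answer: -36497932284744/36625 ≈ -9.9653e+8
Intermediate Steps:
y = 1/740112996 (y = 1/(9814*75414) = 1/740112996 ≈ 1.3511e-9)
H = -49314/36625 (H = -49314*1/36625 = -49314/36625 ≈ -1.3465)
H/y = -49314/(36625*1/740112996) = -49314/36625*740112996 = -36497932284744/36625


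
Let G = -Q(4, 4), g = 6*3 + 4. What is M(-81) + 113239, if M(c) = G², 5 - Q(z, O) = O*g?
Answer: 120128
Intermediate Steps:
g = 22 (g = 18 + 4 = 22)
Q(z, O) = 5 - 22*O (Q(z, O) = 5 - O*22 = 5 - 22*O)
G = 83 (G = -(5 - 22*4) = -(5 - 88) = -1*(-83) = 83)
M(c) = 6889 (M(c) = 83² = 6889)
M(-81) + 113239 = 6889 + 113239 = 120128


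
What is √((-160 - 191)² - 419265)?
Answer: 24*I*√514 ≈ 544.12*I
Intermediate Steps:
√((-160 - 191)² - 419265) = √((-351)² - 419265) = √(123201 - 419265) = √(-296064) = 24*I*√514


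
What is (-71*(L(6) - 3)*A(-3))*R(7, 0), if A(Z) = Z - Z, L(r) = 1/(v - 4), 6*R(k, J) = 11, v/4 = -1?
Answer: 0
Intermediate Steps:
v = -4 (v = 4*(-1) = -4)
R(k, J) = 11/6 (R(k, J) = (⅙)*11 = 11/6)
L(r) = -⅛ (L(r) = 1/(-4 - 4) = 1/(-8) = -⅛)
A(Z) = 0
(-71*(L(6) - 3)*A(-3))*R(7, 0) = -71*(-⅛ - 3)*0*(11/6) = -(-1775)*0/8*(11/6) = -71*0*(11/6) = 0*(11/6) = 0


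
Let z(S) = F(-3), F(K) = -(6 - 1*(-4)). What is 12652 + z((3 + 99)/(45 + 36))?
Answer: 12642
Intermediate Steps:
F(K) = -10 (F(K) = -(6 + 4) = -1*10 = -10)
z(S) = -10
12652 + z((3 + 99)/(45 + 36)) = 12652 - 10 = 12642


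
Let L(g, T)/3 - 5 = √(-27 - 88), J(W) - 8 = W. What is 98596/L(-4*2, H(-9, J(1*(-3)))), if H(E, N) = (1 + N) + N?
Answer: 24649/21 - 24649*I*√115/105 ≈ 1173.8 - 2517.4*I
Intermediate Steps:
J(W) = 8 + W
H(E, N) = 1 + 2*N
L(g, T) = 15 + 3*I*√115 (L(g, T) = 15 + 3*√(-27 - 88) = 15 + 3*√(-115) = 15 + 3*(I*√115) = 15 + 3*I*√115)
98596/L(-4*2, H(-9, J(1*(-3)))) = 98596/(15 + 3*I*√115)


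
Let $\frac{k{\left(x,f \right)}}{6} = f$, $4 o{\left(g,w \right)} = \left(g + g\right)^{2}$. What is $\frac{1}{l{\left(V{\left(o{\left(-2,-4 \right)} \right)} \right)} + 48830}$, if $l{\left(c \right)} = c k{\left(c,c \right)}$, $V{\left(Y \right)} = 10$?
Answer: $\frac{1}{49430} \approx 2.0231 \cdot 10^{-5}$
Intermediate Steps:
$o{\left(g,w \right)} = g^{2}$ ($o{\left(g,w \right)} = \frac{\left(g + g\right)^{2}}{4} = \frac{\left(2 g\right)^{2}}{4} = \frac{4 g^{2}}{4} = g^{2}$)
$k{\left(x,f \right)} = 6 f$
$l{\left(c \right)} = 6 c^{2}$ ($l{\left(c \right)} = c 6 c = 6 c^{2}$)
$\frac{1}{l{\left(V{\left(o{\left(-2,-4 \right)} \right)} \right)} + 48830} = \frac{1}{6 \cdot 10^{2} + 48830} = \frac{1}{6 \cdot 100 + 48830} = \frac{1}{600 + 48830} = \frac{1}{49430}$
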